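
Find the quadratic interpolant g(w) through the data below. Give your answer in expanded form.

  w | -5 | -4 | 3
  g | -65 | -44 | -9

g(w) = -2w^2 + 3w

L_0(w) = (w + 4)(w - 3) / [8] = (1/8)w^2 + (1/8)w - 3/2
L_1(w) = (w + 5)(w - 3) / [-7] = -(1/7)w^2 - (2/7)w + 15/7
L_2(w) = (w + 5)(w + 4) / [56] = (1/56)w^2 + (9/56)w + 5/14
g(w) = (-65)·L_0 + (-44)·L_1 + (-9)·L_2
  (-65)·L_0(w) = -(65/8)w^2 - (65/8)w + 195/2
  (-44)·L_1(w) = (44/7)w^2 + (88/7)w - 660/7
  (-9)·L_2(w) = -(9/56)w^2 - (81/56)w - 45/14
Adding term by term: -2w^2 + 3w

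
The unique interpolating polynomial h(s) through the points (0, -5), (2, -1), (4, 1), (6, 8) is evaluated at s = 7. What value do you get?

Using Newton's divided-difference form:
h[0,2] = (-1 - (-5)) / (2 - 0) = 2
h[2,4] = (1 - (-1)) / (4 - 2) = 1
h[4,6] = (8 - 1) / (6 - 4) = 7/2
h[0,2,4] = (1 - 2) / (4 - 0) = -1/4
h[2,4,6] = (7/2 - 1) / (6 - 2) = 5/8
h[0,2,4,6] = (5/8 - (-1/4)) / (6 - 0) = 7/48
h(7) = -5 + 2·(7) + (-1/4)·(7)·(5) + (7/48)·(7)·(5)·(3) = 249/16

249/16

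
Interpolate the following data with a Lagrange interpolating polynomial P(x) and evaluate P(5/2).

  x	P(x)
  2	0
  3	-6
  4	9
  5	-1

L_0(5/2) = (-1/2)·(-3/2)·(-5/2)/[(-1)·(-2)·(-3)] = 5/16
L_1(5/2) = (1/2)·(-3/2)·(-5/2)/[(1)·(-1)·(-2)] = 15/16
L_2(5/2) = (1/2)·(-1/2)·(-5/2)/[(2)·(1)·(-1)] = -5/16
L_3(5/2) = (1/2)·(-1/2)·(-3/2)/[(3)·(2)·(1)] = 1/16
Sum: 0 + (-6)·(15/16) + 9·(-5/16) + (-1)·(1/16) = -17/2

-17/2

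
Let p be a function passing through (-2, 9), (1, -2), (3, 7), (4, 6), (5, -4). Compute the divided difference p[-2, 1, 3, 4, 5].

-4/315

p[-2,1] = (-2 - 9) / (1 - (-2)) = -11/3
p[1,3] = (7 - (-2)) / (3 - 1) = 9/2
p[3,4] = (6 - 7) / (4 - 3) = -1
p[4,5] = (-4 - 6) / (5 - 4) = -10
p[-2,1,3] = (9/2 - (-11/3)) / (3 - (-2)) = 49/30
p[1,3,4] = (-1 - 9/2) / (4 - 1) = -11/6
p[3,4,5] = (-10 - (-1)) / (5 - 3) = -9/2
p[-2,1,3,4] = (-11/6 - 49/30) / (4 - (-2)) = -26/45
p[1,3,4,5] = (-9/2 - (-11/6)) / (5 - 1) = -2/3
p[-2,1,3,4,5] = (-2/3 - (-26/45)) / (5 - (-2)) = -4/315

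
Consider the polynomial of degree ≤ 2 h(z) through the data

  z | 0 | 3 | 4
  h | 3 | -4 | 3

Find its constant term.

3

L_0(z) = (z - 3)(z - 4) / [12] = (1/12)z^2 - (7/12)z + 1
L_1(z) = z(z - 4) / [-3] = -(1/3)z^2 + (4/3)z
L_2(z) = z(z - 3) / [4] = (1/4)z^2 - (3/4)z
h(z) = 3·L_0 + (-4)·L_1 + 3·L_2
Only the constant term is needed; take it from each L_i and combine:
3·(1) + (-4)·(0) + 3·(0) = 3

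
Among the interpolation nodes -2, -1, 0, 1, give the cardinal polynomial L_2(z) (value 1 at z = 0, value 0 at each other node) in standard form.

L_2(z) = -(1/2)z^3 - z^2 + (1/2)z + 1

L_2(z) = (z + 2)(z + 1)(z - 1) / [(2)·(1)·(-1)]
       = (z^3 + 2z^2 - z - 2) / (-2)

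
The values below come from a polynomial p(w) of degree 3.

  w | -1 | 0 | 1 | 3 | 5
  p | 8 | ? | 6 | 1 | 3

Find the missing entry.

8

The 4 known values determine p uniquely (degree ≤ 3).
Evaluate each Lagrange basis at w = 0:
L_0(0) = (-1)·(-3)·(-5)/[(-2)·(-4)·(-6)] = 5/16
L_1(0) = (1)·(-3)·(-5)/[(2)·(-2)·(-4)] = 15/16
L_2(0) = (1)·(-1)·(-5)/[(4)·(2)·(-2)] = -5/16
L_3(0) = (1)·(-1)·(-3)/[(6)·(4)·(2)] = 1/16
Sum: 8·(5/16) + 6·(15/16) + 1·(-5/16) + 3·(1/16) = 8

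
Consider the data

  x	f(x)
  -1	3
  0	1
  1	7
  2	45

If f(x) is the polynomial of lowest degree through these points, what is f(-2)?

Using Newton's divided-difference form:
f[-1,0] = (1 - 3) / (0 - (-1)) = -2
f[0,1] = (7 - 1) / (1 - 0) = 6
f[1,2] = (45 - 7) / (2 - 1) = 38
f[-1,0,1] = (6 - (-2)) / (1 - (-1)) = 4
f[0,1,2] = (38 - 6) / (2 - 0) = 16
f[-1,0,1,2] = (16 - 4) / (2 - (-1)) = 4
f(-2) = 3 + (-2)·(-1) + 4·(-1)·(-2) + 4·(-1)·(-2)·(-3) = -11

-11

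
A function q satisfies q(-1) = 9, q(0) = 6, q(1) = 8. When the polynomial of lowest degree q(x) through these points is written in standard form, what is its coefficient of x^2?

The leading coefficient equals the top divided difference q[-1,0,1].
q[-1,0] = (6 - 9) / (0 - (-1)) = -3
q[0,1] = (8 - 6) / (1 - 0) = 2
q[-1,0,1] = (2 - (-3)) / (1 - (-1)) = 5/2

5/2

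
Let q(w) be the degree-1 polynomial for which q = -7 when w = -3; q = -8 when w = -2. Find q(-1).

-9

Evaluate each Lagrange basis at w = -1:
L_0(-1) = (1)/[(-1)] = -1
L_1(-1) = (2)/[(1)] = 2
Sum: (-7)·(-1) + (-8)·(2) = -9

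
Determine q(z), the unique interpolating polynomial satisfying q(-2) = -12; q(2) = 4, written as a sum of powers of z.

q(z) = 4z - 4

Build the Lagrange basis polynomials:
L_0(z) = (z - 2) / [-4] = -(1/4)z + 1/2
L_1(z) = (z + 2) / [4] = (1/4)z + 1/2
q(z) = (-12)·L_0 + 4·L_1
  (-12)·L_0(z) = 3z - 6
  4·L_1(z) = z + 2
Adding term by term: 4z - 4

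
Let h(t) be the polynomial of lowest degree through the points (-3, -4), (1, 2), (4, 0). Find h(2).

Using Newton's divided-difference form:
h[-3,1] = (2 - (-4)) / (1 - (-3)) = 3/2
h[1,4] = (0 - 2) / (4 - 1) = -2/3
h[-3,1,4] = (-2/3 - 3/2) / (4 - (-3)) = -13/42
h(2) = -4 + (3/2)·(5) + (-13/42)·(5)·(1) = 41/21

41/21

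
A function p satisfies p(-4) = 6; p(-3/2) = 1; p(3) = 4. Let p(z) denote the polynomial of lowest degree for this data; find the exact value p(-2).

L_0(-2) = (-1/2)·(-5)/[(-5/2)·(-7)] = 1/7
L_1(-2) = (2)·(-5)/[(5/2)·(-9/2)] = 8/9
L_2(-2) = (2)·(-1/2)/[(7)·(9/2)] = -2/63
Sum: 6·(1/7) + 1·(8/9) + 4·(-2/63) = 34/21

34/21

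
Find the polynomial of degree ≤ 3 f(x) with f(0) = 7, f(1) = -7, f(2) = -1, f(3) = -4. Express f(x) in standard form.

f(x) = -(29/6)x^3 + (49/2)x^2 - (101/3)x + 7

Build the Lagrange basis polynomials:
L_0(x) = (x - 1)(x - 2)(x - 3) / [-6] = -(1/6)x^3 + x^2 - (11/6)x + 1
L_1(x) = x(x - 2)(x - 3) / [2] = (1/2)x^3 - (5/2)x^2 + 3x
L_2(x) = x(x - 1)(x - 3) / [-2] = -(1/2)x^3 + 2x^2 - (3/2)x
L_3(x) = x(x - 1)(x - 2) / [6] = (1/6)x^3 - (1/2)x^2 + (1/3)x
f(x) = 7·L_0 + (-7)·L_1 + (-1)·L_2 + (-4)·L_3
  7·L_0(x) = -(7/6)x^3 + 7x^2 - (77/6)x + 7
  (-7)·L_1(x) = -(7/2)x^3 + (35/2)x^2 - 21x
  (-1)·L_2(x) = (1/2)x^3 - 2x^2 + (3/2)x
  (-4)·L_3(x) = -(2/3)x^3 + 2x^2 - (4/3)x
Adding term by term: -(29/6)x^3 + (49/2)x^2 - (101/3)x + 7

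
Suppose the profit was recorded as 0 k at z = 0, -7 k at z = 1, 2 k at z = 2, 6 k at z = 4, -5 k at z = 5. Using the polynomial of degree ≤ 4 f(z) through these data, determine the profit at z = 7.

7

L_0(7) = (6)·(5)·(3)·(2)/[(-1)·(-2)·(-4)·(-5)] = 9/2
L_1(7) = (7)·(5)·(3)·(2)/[(1)·(-1)·(-3)·(-4)] = -35/2
L_2(7) = (7)·(6)·(3)·(2)/[(2)·(1)·(-2)·(-3)] = 21
L_3(7) = (7)·(6)·(5)·(2)/[(4)·(3)·(2)·(-1)] = -35/2
L_4(7) = (7)·(6)·(5)·(3)/[(5)·(4)·(3)·(1)] = 21/2
Sum: 0 + (-7)·(-35/2) + 2·(21) + 6·(-35/2) + (-5)·(21/2) = 7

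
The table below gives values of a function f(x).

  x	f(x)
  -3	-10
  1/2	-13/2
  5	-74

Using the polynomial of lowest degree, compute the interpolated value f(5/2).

Evaluate each Lagrange basis at x = 5/2:
L_0(5/2) = (2)·(-5/2)/[(-7/2)·(-8)] = -5/28
L_1(5/2) = (11/2)·(-5/2)/[(7/2)·(-9/2)] = 55/63
L_2(5/2) = (11/2)·(2)/[(8)·(9/2)] = 11/36
Sum: (-10)·(-5/28) + (-13/2)·(55/63) + (-74)·(11/36) = -53/2

-53/2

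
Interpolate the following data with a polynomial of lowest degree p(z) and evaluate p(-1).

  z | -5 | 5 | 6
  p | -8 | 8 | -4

1544/55

L_0(-1) = (-6)·(-7)/[(-10)·(-11)] = 21/55
L_1(-1) = (4)·(-7)/[(10)·(-1)] = 14/5
L_2(-1) = (4)·(-6)/[(11)·(1)] = -24/11
Sum: (-8)·(21/55) + 8·(14/5) + (-4)·(-24/11) = 1544/55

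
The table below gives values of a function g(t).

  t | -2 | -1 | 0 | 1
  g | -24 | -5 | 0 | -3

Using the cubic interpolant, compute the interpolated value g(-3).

Using Newton's divided-difference form:
g[-2,-1] = (-5 - (-24)) / (-1 - (-2)) = 19
g[-1,0] = (0 - (-5)) / (0 - (-1)) = 5
g[0,1] = (-3 - 0) / (1 - 0) = -3
g[-2,-1,0] = (5 - 19) / (0 - (-2)) = -7
g[-1,0,1] = (-3 - 5) / (1 - (-1)) = -4
g[-2,-1,0,1] = (-4 - (-7)) / (1 - (-2)) = 1
g(-3) = -24 + 19·(-1) + (-7)·(-1)·(-2) + 1·(-1)·(-2)·(-3) = -63

-63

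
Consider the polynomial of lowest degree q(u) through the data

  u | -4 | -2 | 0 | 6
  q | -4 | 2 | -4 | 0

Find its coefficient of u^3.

The leading coefficient equals the top divided difference q[-4,-2,0,6].
q[-4,-2] = (2 - (-4)) / (-2 - (-4)) = 3
q[-2,0] = (-4 - 2) / (0 - (-2)) = -3
q[0,6] = (0 - (-4)) / (6 - 0) = 2/3
q[-4,-2,0] = (-3 - 3) / (0 - (-4)) = -3/2
q[-2,0,6] = (2/3 - (-3)) / (6 - (-2)) = 11/24
q[-4,-2,0,6] = (11/24 - (-3/2)) / (6 - (-4)) = 47/240

47/240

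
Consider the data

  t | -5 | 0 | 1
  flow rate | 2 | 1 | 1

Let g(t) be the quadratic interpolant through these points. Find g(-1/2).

41/40

Using Newton's divided-difference form:
g[-5,0] = (1 - 2) / (0 - (-5)) = -1/5
g[0,1] = (1 - 1) / (1 - 0) = 0
g[-5,0,1] = (0 - (-1/5)) / (1 - (-5)) = 1/30
g(-1/2) = 2 + (-1/5)·(9/2) + (1/30)·(9/2)·(-1/2) = 41/40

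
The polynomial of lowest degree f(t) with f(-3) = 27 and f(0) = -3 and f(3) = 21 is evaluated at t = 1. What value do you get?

Evaluate each Lagrange basis at t = 1:
L_0(1) = (1)·(-2)/[(-3)·(-6)] = -1/9
L_1(1) = (4)·(-2)/[(3)·(-3)] = 8/9
L_2(1) = (4)·(1)/[(6)·(3)] = 2/9
Sum: 27·(-1/9) + (-3)·(8/9) + 21·(2/9) = -1

-1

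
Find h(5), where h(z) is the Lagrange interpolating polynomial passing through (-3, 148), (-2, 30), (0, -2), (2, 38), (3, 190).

Evaluate each Lagrange basis at z = 5:
L_0(5) = (7)·(5)·(3)·(2)/[(-1)·(-3)·(-5)·(-6)] = 7/3
L_1(5) = (8)·(5)·(3)·(2)/[(1)·(-2)·(-4)·(-5)] = -6
L_2(5) = (8)·(7)·(3)·(2)/[(3)·(2)·(-2)·(-3)] = 28/3
L_3(5) = (8)·(7)·(5)·(2)/[(5)·(4)·(2)·(-1)] = -14
L_4(5) = (8)·(7)·(5)·(3)/[(6)·(5)·(3)·(1)] = 28/3
Sum: 148·(7/3) + 30·(-6) + (-2)·(28/3) + 38·(-14) + 190·(28/3) = 1388

1388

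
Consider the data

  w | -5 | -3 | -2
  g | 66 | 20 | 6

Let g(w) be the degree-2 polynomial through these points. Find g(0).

Evaluate each Lagrange basis at w = 0:
L_0(0) = (3)·(2)/[(-2)·(-3)] = 1
L_1(0) = (5)·(2)/[(2)·(-1)] = -5
L_2(0) = (5)·(3)/[(3)·(1)] = 5
Sum: 66·(1) + 20·(-5) + 6·(5) = -4

-4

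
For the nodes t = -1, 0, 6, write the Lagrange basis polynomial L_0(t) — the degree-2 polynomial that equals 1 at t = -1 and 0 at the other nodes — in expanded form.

L_0(t) = t(t - 6) / [(-1)·(-7)]
       = (t^2 - 6t) / (7)

L_0(t) = (1/7)t^2 - (6/7)t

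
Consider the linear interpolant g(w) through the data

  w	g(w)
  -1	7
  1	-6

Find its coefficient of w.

-13/2

Build the Lagrange basis polynomials:
L_0(w) = (w - 1) / [-2] = -(1/2)w + 1/2
L_1(w) = (w + 1) / [2] = (1/2)w + 1/2
g(w) = 7·L_0 + (-6)·L_1
Only the coefficient of w is needed; take it from each L_i and combine:
7·(-1/2) + (-6)·(1/2) = -13/2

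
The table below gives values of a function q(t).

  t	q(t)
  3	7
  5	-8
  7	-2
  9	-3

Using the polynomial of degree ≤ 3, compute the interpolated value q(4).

Evaluate each Lagrange basis at t = 4:
L_0(4) = (-1)·(-3)·(-5)/[(-2)·(-4)·(-6)] = 5/16
L_1(4) = (1)·(-3)·(-5)/[(2)·(-2)·(-4)] = 15/16
L_2(4) = (1)·(-1)·(-5)/[(4)·(2)·(-2)] = -5/16
L_3(4) = (1)·(-1)·(-3)/[(6)·(4)·(2)] = 1/16
Sum: 7·(5/16) + (-8)·(15/16) + (-2)·(-5/16) + (-3)·(1/16) = -39/8

-39/8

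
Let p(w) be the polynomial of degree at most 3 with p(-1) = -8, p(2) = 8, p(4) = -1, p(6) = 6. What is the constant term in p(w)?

29/5

Build the Lagrange basis polynomials:
L_0(w) = (w - 2)(w - 4)(w - 6) / [-105] = -(1/105)w^3 + (4/35)w^2 - (44/105)w + 16/35
L_1(w) = (w + 1)(w - 4)(w - 6) / [24] = (1/24)w^3 - (3/8)w^2 + (7/12)w + 1
L_2(w) = (w + 1)(w - 2)(w - 6) / [-20] = -(1/20)w^3 + (7/20)w^2 - (1/5)w - 3/5
L_3(w) = (w + 1)(w - 2)(w - 4) / [56] = (1/56)w^3 - (5/56)w^2 + (1/28)w + 1/7
p(w) = (-8)·L_0 + 8·L_1 + (-1)·L_2 + 6·L_3
Only the constant term is needed; take it from each L_i and combine:
(-8)·(16/35) + 8·(1) + (-1)·(-3/5) + 6·(1/7) = 29/5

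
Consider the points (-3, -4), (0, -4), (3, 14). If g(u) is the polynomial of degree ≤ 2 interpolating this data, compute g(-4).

Evaluate each Lagrange basis at u = -4:
L_0(-4) = (-4)·(-7)/[(-3)·(-6)] = 14/9
L_1(-4) = (-1)·(-7)/[(3)·(-3)] = -7/9
L_2(-4) = (-1)·(-4)/[(6)·(3)] = 2/9
Sum: (-4)·(14/9) + (-4)·(-7/9) + 14·(2/9) = 0

0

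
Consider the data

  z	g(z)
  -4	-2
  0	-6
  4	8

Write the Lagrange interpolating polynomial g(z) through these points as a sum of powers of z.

L_0(z) = z(z - 4) / [32] = (1/32)z^2 - (1/8)z
L_1(z) = (z + 4)(z - 4) / [-16] = -(1/16)z^2 + 1
L_2(z) = (z + 4)z / [32] = (1/32)z^2 + (1/8)z
g(z) = (-2)·L_0 + (-6)·L_1 + 8·L_2
  (-2)·L_0(z) = -(1/16)z^2 + (1/4)z
  (-6)·L_1(z) = (3/8)z^2 - 6
  8·L_2(z) = (1/4)z^2 + z
Adding term by term: (9/16)z^2 + (5/4)z - 6

g(z) = (9/16)z^2 + (5/4)z - 6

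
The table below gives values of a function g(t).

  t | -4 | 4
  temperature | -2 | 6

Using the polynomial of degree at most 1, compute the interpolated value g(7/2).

11/2

Evaluate each Lagrange basis at t = 7/2:
L_0(7/2) = (-1/2)/[(-8)] = 1/16
L_1(7/2) = (15/2)/[(8)] = 15/16
Sum: (-2)·(1/16) + 6·(15/16) = 11/2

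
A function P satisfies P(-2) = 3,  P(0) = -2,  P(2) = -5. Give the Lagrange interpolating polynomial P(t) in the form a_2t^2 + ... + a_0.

L_0(t) = t(t - 2) / [8] = (1/8)t^2 - (1/4)t
L_1(t) = (t + 2)(t - 2) / [-4] = -(1/4)t^2 + 1
L_2(t) = (t + 2)t / [8] = (1/8)t^2 + (1/4)t
P(t) = 3·L_0 + (-2)·L_1 + (-5)·L_2
  3·L_0(t) = (3/8)t^2 - (3/4)t
  (-2)·L_1(t) = (1/2)t^2 - 2
  (-5)·L_2(t) = -(5/8)t^2 - (5/4)t
Adding term by term: (1/4)t^2 - 2t - 2

P(t) = (1/4)t^2 - 2t - 2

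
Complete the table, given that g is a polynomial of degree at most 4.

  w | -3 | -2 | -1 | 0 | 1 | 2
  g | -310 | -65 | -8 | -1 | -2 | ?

The 5 known values determine g uniquely (degree ≤ 4).
Evaluate each Lagrange basis at w = 2:
L_0(2) = (4)·(3)·(2)·(1)/[(-1)·(-2)·(-3)·(-4)] = 1
L_1(2) = (5)·(3)·(2)·(1)/[(1)·(-1)·(-2)·(-3)] = -5
L_2(2) = (5)·(4)·(2)·(1)/[(2)·(1)·(-1)·(-2)] = 10
L_3(2) = (5)·(4)·(3)·(1)/[(3)·(2)·(1)·(-1)] = -10
L_4(2) = (5)·(4)·(3)·(2)/[(4)·(3)·(2)·(1)] = 5
Sum: (-310)·(1) + (-65)·(-5) + (-8)·(10) + (-1)·(-10) + (-2)·(5) = -65

-65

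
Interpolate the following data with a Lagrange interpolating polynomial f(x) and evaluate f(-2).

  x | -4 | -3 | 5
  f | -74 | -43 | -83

L_0(-2) = (1)·(-7)/[(-1)·(-9)] = -7/9
L_1(-2) = (2)·(-7)/[(1)·(-8)] = 7/4
L_2(-2) = (2)·(1)/[(9)·(8)] = 1/36
Sum: (-74)·(-7/9) + (-43)·(7/4) + (-83)·(1/36) = -20

-20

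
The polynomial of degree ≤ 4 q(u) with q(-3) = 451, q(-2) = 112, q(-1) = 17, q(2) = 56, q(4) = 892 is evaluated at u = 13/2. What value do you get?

51811/8

Evaluate each Lagrange basis at u = 13/2:
L_0(13/2) = (17/2)·(15/2)·(9/2)·(5/2)/[(-1)·(-2)·(-5)·(-7)] = 2295/224
L_1(13/2) = (19/2)·(15/2)·(9/2)·(5/2)/[(1)·(-1)·(-4)·(-6)] = -4275/128
L_2(13/2) = (19/2)·(17/2)·(9/2)·(5/2)/[(2)·(1)·(-3)·(-5)] = 969/32
L_3(13/2) = (19/2)·(17/2)·(15/2)·(5/2)/[(5)·(4)·(3)·(-2)] = -1615/128
L_4(13/2) = (19/2)·(17/2)·(15/2)·(9/2)/[(7)·(6)·(5)·(2)] = 2907/448
Sum: 451·(2295/224) + 112·(-4275/128) + 17·(969/32) + 56·(-1615/128) + 892·(2907/448) = 51811/8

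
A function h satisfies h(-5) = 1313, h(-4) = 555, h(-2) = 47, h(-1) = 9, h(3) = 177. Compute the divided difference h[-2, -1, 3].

h[-2,-1] = (9 - 47) / (-1 - (-2)) = -38
h[-1,3] = (177 - 9) / (3 - (-1)) = 42
h[-2,-1,3] = (42 - (-38)) / (3 - (-2)) = 16

16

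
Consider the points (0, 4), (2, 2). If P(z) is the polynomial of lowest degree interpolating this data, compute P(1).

L_0(1) = (-1)/[(-2)] = 1/2
L_1(1) = (1)/[(2)] = 1/2
Sum: 4·(1/2) + 2·(1/2) = 3

3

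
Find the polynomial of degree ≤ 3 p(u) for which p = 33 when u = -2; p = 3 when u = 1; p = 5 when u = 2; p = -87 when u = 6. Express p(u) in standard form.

p(u) = -u^3 + 4u^2 - 3u + 3

L_0(u) = (u - 1)(u - 2)(u - 6) / [-96] = -(1/96)u^3 + (3/32)u^2 - (5/24)u + 1/8
L_1(u) = (u + 2)(u - 2)(u - 6) / [15] = (1/15)u^3 - (2/5)u^2 - (4/15)u + 8/5
L_2(u) = (u + 2)(u - 1)(u - 6) / [-16] = -(1/16)u^3 + (5/16)u^2 + (1/2)u - 3/4
L_3(u) = (u + 2)(u - 1)(u - 2) / [160] = (1/160)u^3 - (1/160)u^2 - (1/40)u + 1/40
p(u) = 33·L_0 + 3·L_1 + 5·L_2 + (-87)·L_3
  33·L_0(u) = -(11/32)u^3 + (99/32)u^2 - (55/8)u + 33/8
  3·L_1(u) = (1/5)u^3 - (6/5)u^2 - (4/5)u + 24/5
  5·L_2(u) = -(5/16)u^3 + (25/16)u^2 + (5/2)u - 15/4
  (-87)·L_3(u) = -(87/160)u^3 + (87/160)u^2 + (87/40)u - 87/40
Adding term by term: -u^3 + 4u^2 - 3u + 3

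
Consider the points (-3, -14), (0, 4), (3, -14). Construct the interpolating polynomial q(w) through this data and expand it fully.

q(w) = -2w^2 + 4

Newton's divided differences:
q[-3,0] = (4 - (-14)) / (0 - (-3)) = 6
q[0,3] = (-14 - 4) / (3 - 0) = -6
q[-3,0,3] = (-6 - 6) / (3 - (-3)) = -2
q(w) = -14 + 6·(w + 3) + (-2)·(w + 3)w
Expanding: q(w) = -2w^2 + 4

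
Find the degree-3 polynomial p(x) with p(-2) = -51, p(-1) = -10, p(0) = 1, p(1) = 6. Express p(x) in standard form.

L_0(x) = (x + 1)x(x - 1) / [-6] = -(1/6)x^3 + (1/6)x
L_1(x) = (x + 2)x(x - 1) / [2] = (1/2)x^3 + (1/2)x^2 - x
L_2(x) = (x + 2)(x + 1)(x - 1) / [-2] = -(1/2)x^3 - x^2 + (1/2)x + 1
L_3(x) = (x + 2)(x + 1)x / [6] = (1/6)x^3 + (1/2)x^2 + (1/3)x
p(x) = (-51)·L_0 + (-10)·L_1 + 1·L_2 + 6·L_3
  (-51)·L_0(x) = (17/2)x^3 - (17/2)x
  (-10)·L_1(x) = -5x^3 - 5x^2 + 10x
  1·L_2(x) = -(1/2)x^3 - x^2 + (1/2)x + 1
  6·L_3(x) = x^3 + 3x^2 + 2x
Adding term by term: 4x^3 - 3x^2 + 4x + 1

p(x) = 4x^3 - 3x^2 + 4x + 1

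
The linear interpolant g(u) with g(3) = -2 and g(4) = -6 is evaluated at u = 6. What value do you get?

-14

Evaluate each Lagrange basis at u = 6:
L_0(6) = (2)/[(-1)] = -2
L_1(6) = (3)/[(1)] = 3
Sum: (-2)·(-2) + (-6)·(3) = -14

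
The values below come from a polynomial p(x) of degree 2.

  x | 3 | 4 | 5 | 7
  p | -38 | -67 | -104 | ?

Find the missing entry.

The 3 known values determine p uniquely (degree ≤ 2).
Evaluate each Lagrange basis at x = 7:
L_0(7) = (3)·(2)/[(-1)·(-2)] = 3
L_1(7) = (4)·(2)/[(1)·(-1)] = -8
L_2(7) = (4)·(3)/[(2)·(1)] = 6
Sum: (-38)·(3) + (-67)·(-8) + (-104)·(6) = -202

-202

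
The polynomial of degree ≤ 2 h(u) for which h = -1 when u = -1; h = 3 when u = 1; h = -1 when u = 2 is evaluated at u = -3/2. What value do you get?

-9/2

Evaluate each Lagrange basis at u = -3/2:
L_0(-3/2) = (-5/2)·(-7/2)/[(-2)·(-3)] = 35/24
L_1(-3/2) = (-1/2)·(-7/2)/[(2)·(-1)] = -7/8
L_2(-3/2) = (-1/2)·(-5/2)/[(3)·(1)] = 5/12
Sum: (-1)·(35/24) + 3·(-7/8) + (-1)·(5/12) = -9/2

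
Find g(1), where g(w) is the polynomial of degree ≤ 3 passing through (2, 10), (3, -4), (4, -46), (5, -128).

L_0(1) = (-2)·(-3)·(-4)/[(-1)·(-2)·(-3)] = 4
L_1(1) = (-1)·(-3)·(-4)/[(1)·(-1)·(-2)] = -6
L_2(1) = (-1)·(-2)·(-4)/[(2)·(1)·(-1)] = 4
L_3(1) = (-1)·(-2)·(-3)/[(3)·(2)·(1)] = -1
Sum: 10·(4) + (-4)·(-6) + (-46)·(4) + (-128)·(-1) = 8

8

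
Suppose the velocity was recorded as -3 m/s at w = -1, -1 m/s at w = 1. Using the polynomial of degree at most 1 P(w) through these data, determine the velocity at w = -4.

Evaluate each Lagrange basis at w = -4:
L_0(-4) = (-5)/[(-2)] = 5/2
L_1(-4) = (-3)/[(2)] = -3/2
Sum: (-3)·(5/2) + (-1)·(-3/2) = -6

-6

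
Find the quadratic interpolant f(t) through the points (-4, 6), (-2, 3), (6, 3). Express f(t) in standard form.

f(t) = (3/20)t^2 - (3/5)t + 6/5

Build the Lagrange basis polynomials:
L_0(t) = (t + 2)(t - 6) / [20] = (1/20)t^2 - (1/5)t - 3/5
L_1(t) = (t + 4)(t - 6) / [-16] = -(1/16)t^2 + (1/8)t + 3/2
L_2(t) = (t + 4)(t + 2) / [80] = (1/80)t^2 + (3/40)t + 1/10
f(t) = 6·L_0 + 3·L_1 + 3·L_2
  6·L_0(t) = (3/10)t^2 - (6/5)t - 18/5
  3·L_1(t) = -(3/16)t^2 + (3/8)t + 9/2
  3·L_2(t) = (3/80)t^2 + (9/40)t + 3/10
Adding term by term: (3/20)t^2 - (3/5)t + 6/5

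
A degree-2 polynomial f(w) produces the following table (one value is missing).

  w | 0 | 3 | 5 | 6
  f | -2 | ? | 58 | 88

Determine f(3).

The 3 known values determine f uniquely (degree ≤ 2).
L_0(3) = (-2)·(-3)/[(-5)·(-6)] = 1/5
L_1(3) = (3)·(-3)/[(5)·(-1)] = 9/5
L_2(3) = (3)·(-2)/[(6)·(1)] = -1
Sum: (-2)·(1/5) + 58·(9/5) + 88·(-1) = 16

16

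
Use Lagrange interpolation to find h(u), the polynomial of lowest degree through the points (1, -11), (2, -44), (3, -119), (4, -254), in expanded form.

h(u) = -3u^3 - 3u^2 - 3u - 2

Build the Lagrange basis polynomials:
L_0(u) = (u - 2)(u - 3)(u - 4) / [-6] = -(1/6)u^3 + (3/2)u^2 - (13/3)u + 4
L_1(u) = (u - 1)(u - 3)(u - 4) / [2] = (1/2)u^3 - 4u^2 + (19/2)u - 6
L_2(u) = (u - 1)(u - 2)(u - 4) / [-2] = -(1/2)u^3 + (7/2)u^2 - 7u + 4
L_3(u) = (u - 1)(u - 2)(u - 3) / [6] = (1/6)u^3 - u^2 + (11/6)u - 1
h(u) = (-11)·L_0 + (-44)·L_1 + (-119)·L_2 + (-254)·L_3
  (-11)·L_0(u) = (11/6)u^3 - (33/2)u^2 + (143/3)u - 44
  (-44)·L_1(u) = -22u^3 + 176u^2 - 418u + 264
  (-119)·L_2(u) = (119/2)u^3 - (833/2)u^2 + 833u - 476
  (-254)·L_3(u) = -(127/3)u^3 + 254u^2 - (1397/3)u + 254
Adding term by term: -3u^3 - 3u^2 - 3u - 2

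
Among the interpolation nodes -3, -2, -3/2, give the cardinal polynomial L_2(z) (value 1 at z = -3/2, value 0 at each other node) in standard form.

L_2(z) = (z + 3)(z + 2) / [(3/2)·(1/2)]
       = (z^2 + 5z + 6) / (3/4)

L_2(z) = (4/3)z^2 + (20/3)z + 8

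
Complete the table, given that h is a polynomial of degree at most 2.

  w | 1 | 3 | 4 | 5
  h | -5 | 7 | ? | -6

The 3 known values determine h uniquely (degree ≤ 2).
Evaluate each Lagrange basis at w = 4:
L_0(4) = (1)·(-1)/[(-2)·(-4)] = -1/8
L_1(4) = (3)·(-1)/[(2)·(-2)] = 3/4
L_2(4) = (3)·(1)/[(4)·(2)] = 3/8
Sum: (-5)·(-1/8) + 7·(3/4) + (-6)·(3/8) = 29/8

29/8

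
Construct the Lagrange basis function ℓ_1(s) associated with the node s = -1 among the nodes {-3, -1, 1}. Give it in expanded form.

ℓ_1(s) = -(1/4)s^2 - (1/2)s + 3/4

ℓ_1(s) = (s + 3)(s - 1) / [(2)·(-2)]
       = (s^2 + 2s - 3) / (-4)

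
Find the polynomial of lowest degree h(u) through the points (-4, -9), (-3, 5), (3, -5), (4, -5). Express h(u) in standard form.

Build the Lagrange basis polynomials:
L_0(u) = (u + 3)(u - 3)(u - 4) / [-56] = -(1/56)u^3 + (1/14)u^2 + (9/56)u - 9/14
L_1(u) = (u + 4)(u - 3)(u - 4) / [42] = (1/42)u^3 - (1/14)u^2 - (8/21)u + 8/7
L_2(u) = (u + 4)(u + 3)(u - 4) / [-42] = -(1/42)u^3 - (1/14)u^2 + (8/21)u + 8/7
L_3(u) = (u + 4)(u + 3)(u - 3) / [56] = (1/56)u^3 + (1/14)u^2 - (9/56)u - 9/14
h(u) = (-9)·L_0 + 5·L_1 + (-5)·L_2 + (-5)·L_3
  (-9)·L_0(u) = (9/56)u^3 - (9/14)u^2 - (81/56)u + 81/14
  5·L_1(u) = (5/42)u^3 - (5/14)u^2 - (40/21)u + 40/7
  (-5)·L_2(u) = (5/42)u^3 + (5/14)u^2 - (40/21)u - 40/7
  (-5)·L_3(u) = -(5/56)u^3 - (5/14)u^2 + (45/56)u + 45/14
Adding term by term: (13/42)u^3 - u^2 - (187/42)u + 9

h(u) = (13/42)u^3 - u^2 - (187/42)u + 9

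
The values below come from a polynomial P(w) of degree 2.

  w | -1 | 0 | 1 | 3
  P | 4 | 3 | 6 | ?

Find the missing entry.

24

The 3 known values determine P uniquely (degree ≤ 2).
L_0(3) = (3)·(2)/[(-1)·(-2)] = 3
L_1(3) = (4)·(2)/[(1)·(-1)] = -8
L_2(3) = (4)·(3)/[(2)·(1)] = 6
Sum: 4·(3) + 3·(-8) + 6·(6) = 24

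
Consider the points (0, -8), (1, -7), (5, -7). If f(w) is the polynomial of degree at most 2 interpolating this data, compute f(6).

-8

L_0(6) = (5)·(1)/[(-1)·(-5)] = 1
L_1(6) = (6)·(1)/[(1)·(-4)] = -3/2
L_2(6) = (6)·(5)/[(5)·(4)] = 3/2
Sum: (-8)·(1) + (-7)·(-3/2) + (-7)·(3/2) = -8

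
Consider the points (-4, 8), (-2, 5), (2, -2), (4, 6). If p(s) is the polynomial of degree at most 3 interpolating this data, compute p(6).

89/3

Evaluate each Lagrange basis at s = 6:
L_0(6) = (8)·(4)·(2)/[(-2)·(-6)·(-8)] = -2/3
L_1(6) = (10)·(4)·(2)/[(2)·(-4)·(-6)] = 5/3
L_2(6) = (10)·(8)·(2)/[(6)·(4)·(-2)] = -10/3
L_3(6) = (10)·(8)·(4)/[(8)·(6)·(2)] = 10/3
Sum: 8·(-2/3) + 5·(5/3) + (-2)·(-10/3) + 6·(10/3) = 89/3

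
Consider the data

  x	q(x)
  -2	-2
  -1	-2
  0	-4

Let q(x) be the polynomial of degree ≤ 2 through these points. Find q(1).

Evaluate each Lagrange basis at x = 1:
L_0(1) = (2)·(1)/[(-1)·(-2)] = 1
L_1(1) = (3)·(1)/[(1)·(-1)] = -3
L_2(1) = (3)·(2)/[(2)·(1)] = 3
Sum: (-2)·(1) + (-2)·(-3) + (-4)·(3) = -8

-8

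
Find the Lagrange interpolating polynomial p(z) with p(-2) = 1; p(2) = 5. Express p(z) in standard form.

p(z) = z + 3

Build the Lagrange basis polynomials:
L_0(z) = (z - 2) / [-4] = -(1/4)z + 1/2
L_1(z) = (z + 2) / [4] = (1/4)z + 1/2
p(z) = 1·L_0 + 5·L_1
  1·L_0(z) = -(1/4)z + 1/2
  5·L_1(z) = (5/4)z + 5/2
Adding term by term: z + 3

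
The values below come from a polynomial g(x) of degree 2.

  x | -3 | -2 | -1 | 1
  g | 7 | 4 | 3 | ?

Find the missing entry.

The 3 known values determine g uniquely (degree ≤ 2).
L_0(1) = (3)·(2)/[(-1)·(-2)] = 3
L_1(1) = (4)·(2)/[(1)·(-1)] = -8
L_2(1) = (4)·(3)/[(2)·(1)] = 6
Sum: 7·(3) + 4·(-8) + 3·(6) = 7

7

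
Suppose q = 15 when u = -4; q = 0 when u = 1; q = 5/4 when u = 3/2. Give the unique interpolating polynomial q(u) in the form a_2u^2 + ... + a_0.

q(u) = u^2 - 1

Build the Lagrange basis polynomials:
L_0(u) = (u - 1)(u - 3/2) / [55/2] = (2/55)u^2 - (1/11)u + 3/55
L_1(u) = (u + 4)(u - 3/2) / [-5/2] = -(2/5)u^2 - u + 12/5
L_2(u) = (u + 4)(u - 1) / [11/4] = (4/11)u^2 + (12/11)u - 16/11
q(u) = 15·L_0 + 0·L_1 + (5/4)·L_2
  15·L_0(u) = (6/11)u^2 - (15/11)u + 9/11
  0·L_1(u) = 0
  (5/4)·L_2(u) = (5/11)u^2 + (15/11)u - 20/11
Adding term by term: u^2 - 1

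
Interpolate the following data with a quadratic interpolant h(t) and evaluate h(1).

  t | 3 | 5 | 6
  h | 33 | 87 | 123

3

L_0(1) = (-4)·(-5)/[(-2)·(-3)] = 10/3
L_1(1) = (-2)·(-5)/[(2)·(-1)] = -5
L_2(1) = (-2)·(-4)/[(3)·(1)] = 8/3
Sum: 33·(10/3) + 87·(-5) + 123·(8/3) = 3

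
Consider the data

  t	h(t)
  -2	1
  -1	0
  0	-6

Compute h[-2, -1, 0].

-5/2

h[-2,-1] = (0 - 1) / (-1 - (-2)) = -1
h[-1,0] = (-6 - 0) / (0 - (-1)) = -6
h[-2,-1,0] = (-6 - (-1)) / (0 - (-2)) = -5/2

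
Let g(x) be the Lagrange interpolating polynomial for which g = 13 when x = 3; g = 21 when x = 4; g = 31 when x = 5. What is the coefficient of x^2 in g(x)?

The leading coefficient equals the top divided difference g[3,4,5].
g[3,4] = (21 - 13) / (4 - 3) = 8
g[4,5] = (31 - 21) / (5 - 4) = 10
g[3,4,5] = (10 - 8) / (5 - 3) = 1

1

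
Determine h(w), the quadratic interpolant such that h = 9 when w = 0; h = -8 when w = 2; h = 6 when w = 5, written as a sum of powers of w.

h(w) = (79/30)w^2 - (413/30)w + 9

Newton's divided differences:
h[0,2] = (-8 - 9) / (2 - 0) = -17/2
h[2,5] = (6 - (-8)) / (5 - 2) = 14/3
h[0,2,5] = (14/3 - (-17/2)) / (5 - 0) = 79/30
h(w) = 9 + (-17/2)·w + (79/30)·w(w - 2)
Expanding: h(w) = (79/30)w^2 - (413/30)w + 9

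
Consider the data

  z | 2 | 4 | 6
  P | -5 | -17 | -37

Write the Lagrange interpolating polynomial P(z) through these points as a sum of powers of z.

Build the Lagrange basis polynomials:
L_0(z) = (z - 4)(z - 6) / [8] = (1/8)z^2 - (5/4)z + 3
L_1(z) = (z - 2)(z - 6) / [-4] = -(1/4)z^2 + 2z - 3
L_2(z) = (z - 2)(z - 4) / [8] = (1/8)z^2 - (3/4)z + 1
P(z) = (-5)·L_0 + (-17)·L_1 + (-37)·L_2
  (-5)·L_0(z) = -(5/8)z^2 + (25/4)z - 15
  (-17)·L_1(z) = (17/4)z^2 - 34z + 51
  (-37)·L_2(z) = -(37/8)z^2 + (111/4)z - 37
Adding term by term: -z^2 - 1

P(z) = -z^2 - 1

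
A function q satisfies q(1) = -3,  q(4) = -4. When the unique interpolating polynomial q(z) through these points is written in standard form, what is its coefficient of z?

Build the Lagrange basis polynomials:
L_0(z) = (z - 4) / [-3] = -(1/3)z + 4/3
L_1(z) = (z - 1) / [3] = (1/3)z - 1/3
q(z) = (-3)·L_0 + (-4)·L_1
Only the coefficient of z is needed; take it from each L_i and combine:
(-3)·(-1/3) + (-4)·(1/3) = -1/3

-1/3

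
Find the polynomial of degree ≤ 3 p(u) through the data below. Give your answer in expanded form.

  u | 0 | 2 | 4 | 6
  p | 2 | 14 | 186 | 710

p(u) = 4u^3 - 4u^2 - 2u + 2

Newton's divided differences:
p[0,2] = (14 - 2) / (2 - 0) = 6
p[2,4] = (186 - 14) / (4 - 2) = 86
p[4,6] = (710 - 186) / (6 - 4) = 262
p[0,2,4] = (86 - 6) / (4 - 0) = 20
p[2,4,6] = (262 - 86) / (6 - 2) = 44
p[0,2,4,6] = (44 - 20) / (6 - 0) = 4
p(u) = 2 + 6·u + 20·u(u - 2) + 4·u(u - 2)(u - 4)
Expanding: p(u) = 4u^3 - 4u^2 - 2u + 2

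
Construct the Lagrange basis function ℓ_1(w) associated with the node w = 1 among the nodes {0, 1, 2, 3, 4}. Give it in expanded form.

ℓ_1(w) = -(1/6)w^4 + (3/2)w^3 - (13/3)w^2 + 4w

ℓ_1(w) = w(w - 2)(w - 3)(w - 4) / [(1)·(-1)·(-2)·(-3)]
       = (w^4 - 9w^3 + 26w^2 - 24w) / (-6)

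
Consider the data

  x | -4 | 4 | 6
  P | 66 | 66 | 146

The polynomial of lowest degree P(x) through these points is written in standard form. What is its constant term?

L_0(x) = (x - 4)(x - 6) / [80] = (1/80)x^2 - (1/8)x + 3/10
L_1(x) = (x + 4)(x - 6) / [-16] = -(1/16)x^2 + (1/8)x + 3/2
L_2(x) = (x + 4)(x - 4) / [20] = (1/20)x^2 - 4/5
P(x) = 66·L_0 + 66·L_1 + 146·L_2
Only the constant term is needed; take it from each L_i and combine:
66·(3/10) + 66·(3/2) + 146·(-4/5) = 2

2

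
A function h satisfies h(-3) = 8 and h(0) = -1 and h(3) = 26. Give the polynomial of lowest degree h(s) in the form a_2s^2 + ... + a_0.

h(s) = 2s^2 + 3s - 1

Build the Lagrange basis polynomials:
L_0(s) = s(s - 3) / [18] = (1/18)s^2 - (1/6)s
L_1(s) = (s + 3)(s - 3) / [-9] = -(1/9)s^2 + 1
L_2(s) = (s + 3)s / [18] = (1/18)s^2 + (1/6)s
h(s) = 8·L_0 + (-1)·L_1 + 26·L_2
  8·L_0(s) = (4/9)s^2 - (4/3)s
  (-1)·L_1(s) = (1/9)s^2 - 1
  26·L_2(s) = (13/9)s^2 + (13/3)s
Adding term by term: 2s^2 + 3s - 1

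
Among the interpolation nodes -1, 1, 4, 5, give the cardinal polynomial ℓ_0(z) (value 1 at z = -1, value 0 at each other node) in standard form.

ℓ_0(z) = (z - 1)(z - 4)(z - 5) / [(-2)·(-5)·(-6)]
       = (z^3 - 10z^2 + 29z - 20) / (-60)

ℓ_0(z) = -(1/60)z^3 + (1/6)z^2 - (29/60)z + 1/3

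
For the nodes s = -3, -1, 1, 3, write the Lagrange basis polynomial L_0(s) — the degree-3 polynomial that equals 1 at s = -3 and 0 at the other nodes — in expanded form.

L_0(s) = (s + 1)(s - 1)(s - 3) / [(-2)·(-4)·(-6)]
       = (s^3 - 3s^2 - s + 3) / (-48)

L_0(s) = -(1/48)s^3 + (1/16)s^2 + (1/48)s - 1/16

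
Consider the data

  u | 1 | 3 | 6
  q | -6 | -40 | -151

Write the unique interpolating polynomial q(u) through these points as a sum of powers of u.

Build the Lagrange basis polynomials:
L_0(u) = (u - 3)(u - 6) / [10] = (1/10)u^2 - (9/10)u + 9/5
L_1(u) = (u - 1)(u - 6) / [-6] = -(1/6)u^2 + (7/6)u - 1
L_2(u) = (u - 1)(u - 3) / [15] = (1/15)u^2 - (4/15)u + 1/5
q(u) = (-6)·L_0 + (-40)·L_1 + (-151)·L_2
  (-6)·L_0(u) = -(3/5)u^2 + (27/5)u - 54/5
  (-40)·L_1(u) = (20/3)u^2 - (140/3)u + 40
  (-151)·L_2(u) = -(151/15)u^2 + (604/15)u - 151/5
Adding term by term: -4u^2 - u - 1

q(u) = -4u^2 - u - 1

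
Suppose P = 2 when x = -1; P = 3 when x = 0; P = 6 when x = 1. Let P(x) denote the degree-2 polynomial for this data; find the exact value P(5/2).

Evaluate each Lagrange basis at x = 5/2:
L_0(5/2) = (5/2)·(3/2)/[(-1)·(-2)] = 15/8
L_1(5/2) = (7/2)·(3/2)/[(1)·(-1)] = -21/4
L_2(5/2) = (7/2)·(5/2)/[(2)·(1)] = 35/8
Sum: 2·(15/8) + 3·(-21/4) + 6·(35/8) = 57/4

57/4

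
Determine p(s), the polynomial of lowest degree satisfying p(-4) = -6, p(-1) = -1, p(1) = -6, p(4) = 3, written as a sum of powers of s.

Build the Lagrange basis polynomials:
L_0(s) = (s + 1)(s - 1)(s - 4) / [-120] = -(1/120)s^3 + (1/30)s^2 + (1/120)s - 1/30
L_1(s) = (s + 4)(s - 1)(s - 4) / [30] = (1/30)s^3 - (1/30)s^2 - (8/15)s + 8/15
L_2(s) = (s + 4)(s + 1)(s - 4) / [-30] = -(1/30)s^3 - (1/30)s^2 + (8/15)s + 8/15
L_3(s) = (s + 4)(s + 1)(s - 1) / [120] = (1/120)s^3 + (1/30)s^2 - (1/120)s - 1/30
p(s) = (-6)·L_0 + (-1)·L_1 + (-6)·L_2 + 3·L_3
  (-6)·L_0(s) = (1/20)s^3 - (1/5)s^2 - (1/20)s + 1/5
  (-1)·L_1(s) = -(1/30)s^3 + (1/30)s^2 + (8/15)s - 8/15
  (-6)·L_2(s) = (1/5)s^3 + (1/5)s^2 - (16/5)s - 16/5
  3·L_3(s) = (1/40)s^3 + (1/10)s^2 - (1/40)s - 1/10
Adding term by term: (29/120)s^3 + (2/15)s^2 - (329/120)s - 109/30

p(s) = (29/120)s^3 + (2/15)s^2 - (329/120)s - 109/30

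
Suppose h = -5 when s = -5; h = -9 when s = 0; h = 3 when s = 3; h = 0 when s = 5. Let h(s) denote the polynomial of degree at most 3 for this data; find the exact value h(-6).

L_0(-6) = (-6)·(-9)·(-11)/[(-5)·(-8)·(-10)] = 297/200
L_1(-6) = (-1)·(-9)·(-11)/[(5)·(-3)·(-5)] = -33/25
L_2(-6) = (-1)·(-6)·(-11)/[(8)·(3)·(-2)] = 11/8
L_3(-6) = (-1)·(-6)·(-9)/[(10)·(5)·(2)] = -27/50
Sum: (-5)·(297/200) + (-9)·(-33/25) + 3·(11/8) + 0 = 429/50

429/50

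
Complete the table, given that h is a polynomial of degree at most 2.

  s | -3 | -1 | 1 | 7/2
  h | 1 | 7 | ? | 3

961/117

The 3 known values determine h uniquely (degree ≤ 2).
Evaluate each Lagrange basis at s = 1:
L_0(1) = (2)·(-5/2)/[(-2)·(-13/2)] = -5/13
L_1(1) = (4)·(-5/2)/[(2)·(-9/2)] = 10/9
L_2(1) = (4)·(2)/[(13/2)·(9/2)] = 32/117
Sum: 1·(-5/13) + 7·(10/9) + 3·(32/117) = 961/117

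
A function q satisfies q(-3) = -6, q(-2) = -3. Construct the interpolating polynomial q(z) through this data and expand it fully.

q(z) = 3z + 3

Build the Lagrange basis polynomials:
L_0(z) = (z + 2) / [-1] = -z - 2
L_1(z) = (z + 3) / [1] = z + 3
q(z) = (-6)·L_0 + (-3)·L_1
  (-6)·L_0(z) = 6z + 12
  (-3)·L_1(z) = -3z - 9
Adding term by term: 3z + 3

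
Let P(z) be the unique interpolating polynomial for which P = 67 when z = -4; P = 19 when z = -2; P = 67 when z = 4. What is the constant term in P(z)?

3

Build the Lagrange basis polynomials:
L_0(z) = (z + 2)(z - 4) / [16] = (1/16)z^2 - (1/8)z - 1/2
L_1(z) = (z + 4)(z - 4) / [-12] = -(1/12)z^2 + 4/3
L_2(z) = (z + 4)(z + 2) / [48] = (1/48)z^2 + (1/8)z + 1/6
P(z) = 67·L_0 + 19·L_1 + 67·L_2
Only the constant term is needed; take it from each L_i and combine:
67·(-1/2) + 19·(4/3) + 67·(1/6) = 3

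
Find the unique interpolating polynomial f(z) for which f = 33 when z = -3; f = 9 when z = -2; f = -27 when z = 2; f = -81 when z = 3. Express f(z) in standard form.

Build the Lagrange basis polynomials:
L_0(z) = (z + 2)(z - 2)(z - 3) / [-30] = -(1/30)z^3 + (1/10)z^2 + (2/15)z - 2/5
L_1(z) = (z + 3)(z - 2)(z - 3) / [20] = (1/20)z^3 - (1/10)z^2 - (9/20)z + 9/10
L_2(z) = (z + 3)(z + 2)(z - 3) / [-20] = -(1/20)z^3 - (1/10)z^2 + (9/20)z + 9/10
L_3(z) = (z + 3)(z + 2)(z - 2) / [30] = (1/30)z^3 + (1/10)z^2 - (2/15)z - 2/5
f(z) = 33·L_0 + 9·L_1 + (-27)·L_2 + (-81)·L_3
  33·L_0(z) = -(11/10)z^3 + (33/10)z^2 + (22/5)z - 66/5
  9·L_1(z) = (9/20)z^3 - (9/10)z^2 - (81/20)z + 81/10
  (-27)·L_2(z) = (27/20)z^3 + (27/10)z^2 - (243/20)z - 243/10
  (-81)·L_3(z) = -(27/10)z^3 - (81/10)z^2 + (54/5)z + 162/5
Adding term by term: -2z^3 - 3z^2 - z + 3

f(z) = -2z^3 - 3z^2 - z + 3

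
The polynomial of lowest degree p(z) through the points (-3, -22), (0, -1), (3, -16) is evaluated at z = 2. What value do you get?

Using Newton's divided-difference form:
p[-3,0] = (-1 - (-22)) / (0 - (-3)) = 7
p[0,3] = (-16 - (-1)) / (3 - 0) = -5
p[-3,0,3] = (-5 - 7) / (3 - (-3)) = -2
p(2) = -22 + 7·(5) + (-2)·(5)·(2) = -7

-7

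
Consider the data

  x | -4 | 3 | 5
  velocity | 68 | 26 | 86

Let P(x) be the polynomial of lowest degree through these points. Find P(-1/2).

L_0(-1/2) = (-7/2)·(-11/2)/[(-7)·(-9)] = 11/36
L_1(-1/2) = (7/2)·(-11/2)/[(7)·(-2)] = 11/8
L_2(-1/2) = (7/2)·(-7/2)/[(9)·(2)] = -49/72
Sum: 68·(11/36) + 26·(11/8) + 86·(-49/72) = -2

-2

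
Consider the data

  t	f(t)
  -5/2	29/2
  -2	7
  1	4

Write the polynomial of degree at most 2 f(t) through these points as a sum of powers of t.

f(t) = 4t^2 + 3t - 3

Build the Lagrange basis polynomials:
L_0(t) = (t + 2)(t - 1) / [7/4] = (4/7)t^2 + (4/7)t - 8/7
L_1(t) = (t + 5/2)(t - 1) / [-3/2] = -(2/3)t^2 - t + 5/3
L_2(t) = (t + 5/2)(t + 2) / [21/2] = (2/21)t^2 + (3/7)t + 10/21
f(t) = (29/2)·L_0 + 7·L_1 + 4·L_2
  (29/2)·L_0(t) = (58/7)t^2 + (58/7)t - 116/7
  7·L_1(t) = -(14/3)t^2 - 7t + 35/3
  4·L_2(t) = (8/21)t^2 + (12/7)t + 40/21
Adding term by term: 4t^2 + 3t - 3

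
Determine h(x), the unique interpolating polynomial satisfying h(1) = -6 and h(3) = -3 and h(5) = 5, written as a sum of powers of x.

Build the Lagrange basis polynomials:
L_0(x) = (x - 3)(x - 5) / [8] = (1/8)x^2 - x + 15/8
L_1(x) = (x - 1)(x - 5) / [-4] = -(1/4)x^2 + (3/2)x - 5/4
L_2(x) = (x - 1)(x - 3) / [8] = (1/8)x^2 - (1/2)x + 3/8
h(x) = (-6)·L_0 + (-3)·L_1 + 5·L_2
  (-6)·L_0(x) = -(3/4)x^2 + 6x - 45/4
  (-3)·L_1(x) = (3/4)x^2 - (9/2)x + 15/4
  5·L_2(x) = (5/8)x^2 - (5/2)x + 15/8
Adding term by term: (5/8)x^2 - x - 45/8

h(x) = (5/8)x^2 - x - 45/8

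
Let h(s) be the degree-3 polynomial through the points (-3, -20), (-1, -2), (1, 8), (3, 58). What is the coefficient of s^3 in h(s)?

The leading coefficient equals the top divided difference h[-3,-1,1,3].
h[-3,-1] = (-2 - (-20)) / (-1 - (-3)) = 9
h[-1,1] = (8 - (-2)) / (1 - (-1)) = 5
h[1,3] = (58 - 8) / (3 - 1) = 25
h[-3,-1,1] = (5 - 9) / (1 - (-3)) = -1
h[-1,1,3] = (25 - 5) / (3 - (-1)) = 5
h[-3,-1,1,3] = (5 - (-1)) / (3 - (-3)) = 1

1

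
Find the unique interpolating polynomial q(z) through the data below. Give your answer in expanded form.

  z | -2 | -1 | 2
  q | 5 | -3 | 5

q(z) = (8/3)z^2 - 17/3

Build the Lagrange basis polynomials:
L_0(z) = (z + 1)(z - 2) / [4] = (1/4)z^2 - (1/4)z - 1/2
L_1(z) = (z + 2)(z - 2) / [-3] = -(1/3)z^2 + 4/3
L_2(z) = (z + 2)(z + 1) / [12] = (1/12)z^2 + (1/4)z + 1/6
q(z) = 5·L_0 + (-3)·L_1 + 5·L_2
  5·L_0(z) = (5/4)z^2 - (5/4)z - 5/2
  (-3)·L_1(z) = z^2 - 4
  5·L_2(z) = (5/12)z^2 + (5/4)z + 5/6
Adding term by term: (8/3)z^2 - 17/3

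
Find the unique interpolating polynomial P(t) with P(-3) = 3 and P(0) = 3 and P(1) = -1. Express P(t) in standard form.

L_0(t) = t(t - 1) / [12] = (1/12)t^2 - (1/12)t
L_1(t) = (t + 3)(t - 1) / [-3] = -(1/3)t^2 - (2/3)t + 1
L_2(t) = (t + 3)t / [4] = (1/4)t^2 + (3/4)t
P(t) = 3·L_0 + 3·L_1 + (-1)·L_2
  3·L_0(t) = (1/4)t^2 - (1/4)t
  3·L_1(t) = -t^2 - 2t + 3
  (-1)·L_2(t) = -(1/4)t^2 - (3/4)t
Adding term by term: -t^2 - 3t + 3

P(t) = -t^2 - 3t + 3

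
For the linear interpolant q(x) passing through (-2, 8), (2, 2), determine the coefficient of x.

-3/2

Build the Lagrange basis polynomials:
L_0(x) = (x - 2) / [-4] = -(1/4)x + 1/2
L_1(x) = (x + 2) / [4] = (1/4)x + 1/2
q(x) = 8·L_0 + 2·L_1
Only the coefficient of x is needed; take it from each L_i and combine:
8·(-1/4) + 2·(1/4) = -3/2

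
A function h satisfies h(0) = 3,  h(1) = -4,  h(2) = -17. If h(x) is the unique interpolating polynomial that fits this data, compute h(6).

-129

Using Newton's divided-difference form:
h[0,1] = (-4 - 3) / (1 - 0) = -7
h[1,2] = (-17 - (-4)) / (2 - 1) = -13
h[0,1,2] = (-13 - (-7)) / (2 - 0) = -3
h(6) = 3 + (-7)·(6) + (-3)·(6)·(5) = -129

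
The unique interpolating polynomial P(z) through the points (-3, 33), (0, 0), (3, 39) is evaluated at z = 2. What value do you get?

18

Evaluate each Lagrange basis at z = 2:
L_0(2) = (2)·(-1)/[(-3)·(-6)] = -1/9
L_1(2) = (5)·(-1)/[(3)·(-3)] = 5/9
L_2(2) = (5)·(2)/[(6)·(3)] = 5/9
Sum: 33·(-1/9) + 0 + 39·(5/9) = 18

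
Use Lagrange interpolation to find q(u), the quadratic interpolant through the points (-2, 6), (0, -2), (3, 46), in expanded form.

L_0(u) = u(u - 3) / [10] = (1/10)u^2 - (3/10)u
L_1(u) = (u + 2)(u - 3) / [-6] = -(1/6)u^2 + (1/6)u + 1
L_2(u) = (u + 2)u / [15] = (1/15)u^2 + (2/15)u
q(u) = 6·L_0 + (-2)·L_1 + 46·L_2
  6·L_0(u) = (3/5)u^2 - (9/5)u
  (-2)·L_1(u) = (1/3)u^2 - (1/3)u - 2
  46·L_2(u) = (46/15)u^2 + (92/15)u
Adding term by term: 4u^2 + 4u - 2

q(u) = 4u^2 + 4u - 2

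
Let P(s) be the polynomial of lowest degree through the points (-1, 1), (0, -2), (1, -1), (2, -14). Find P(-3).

Evaluate each Lagrange basis at s = -3:
L_0(-3) = (-3)·(-4)·(-5)/[(-1)·(-2)·(-3)] = 10
L_1(-3) = (-2)·(-4)·(-5)/[(1)·(-1)·(-2)] = -20
L_2(-3) = (-2)·(-3)·(-5)/[(2)·(1)·(-1)] = 15
L_3(-3) = (-2)·(-3)·(-4)/[(3)·(2)·(1)] = -4
Sum: 1·(10) + (-2)·(-20) + (-1)·(15) + (-14)·(-4) = 91

91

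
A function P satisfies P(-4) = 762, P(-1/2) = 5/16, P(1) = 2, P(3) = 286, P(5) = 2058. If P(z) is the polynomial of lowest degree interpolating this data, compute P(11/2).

47741/16

Using Newton's divided-difference form:
P[-4,-1/2] = (5/16 - 762) / (-1/2 - (-4)) = -1741/8
P[-1/2,1] = (2 - 5/16) / (1 - (-1/2)) = 9/8
P[1,3] = (286 - 2) / (3 - 1) = 142
P[3,5] = (2058 - 286) / (5 - 3) = 886
P[-4,-1/2,1] = (9/8 - (-1741/8)) / (1 - (-4)) = 175/4
P[-1/2,1,3] = (142 - 9/8) / (3 - (-1/2)) = 161/4
P[1,3,5] = (886 - 142) / (5 - 1) = 186
P[-4,-1/2,1,3] = (161/4 - 175/4) / (3 - (-4)) = -1/2
P[-1/2,1,3,5] = (186 - 161/4) / (5 - (-1/2)) = 53/2
P[-4,-1/2,1,3,5] = (53/2 - (-1/2)) / (5 - (-4)) = 3
P(11/2) = 762 + (-1741/8)·(19/2) + (175/4)·(19/2)·(6) + (-1/2)·(19/2)·(6)·(9/2) + 3·(19/2)·(6)·(9/2)·(5/2) = 47741/16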